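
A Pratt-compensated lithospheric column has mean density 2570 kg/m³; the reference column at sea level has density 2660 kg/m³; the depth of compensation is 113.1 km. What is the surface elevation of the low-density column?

ρ_ref D = ρ (D + h) → h = D (ρ_ref − ρ)/ρ.
h = 113.1 km × (2660 − 2570)/2570 = 3.96 km.

3.96 km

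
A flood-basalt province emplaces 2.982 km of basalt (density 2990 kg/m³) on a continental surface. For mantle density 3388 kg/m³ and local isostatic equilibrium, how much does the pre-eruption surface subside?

2.63 km

Subaerial loading: s = t ρ_load / ρ_m.
s = 2.982 km × 2990/3388 = 2.63 km.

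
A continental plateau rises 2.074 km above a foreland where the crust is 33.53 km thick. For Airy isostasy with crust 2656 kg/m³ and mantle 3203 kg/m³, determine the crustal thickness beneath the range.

45.7 km

Root depth r = h ρ_c / (ρ_m − ρ_c) = 2.074 km × 2656 / 547 = 10.07 km.
Total thickness = T + h + r = 33.53 km + 2.074 km + 10.07 km = 45.7 km.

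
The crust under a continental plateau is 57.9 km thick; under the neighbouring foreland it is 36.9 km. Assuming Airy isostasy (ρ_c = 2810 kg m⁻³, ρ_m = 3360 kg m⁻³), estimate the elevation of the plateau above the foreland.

Excess crust Δ = 57.9 km − 36.9 km = 21 km, split between elevation h and root r with h + r = Δ.
Airy balance ρ_c h = (ρ_m − ρ_c) r gives r = h ρ_c/(ρ_m − ρ_c), so h (1 + ρ_c/(ρ_m − ρ_c)) = Δ, i.e. h = Δ (ρ_m − ρ_c)/ρ_m.
h = 21 km × 550/3360 = 3.44 km.

3.44 km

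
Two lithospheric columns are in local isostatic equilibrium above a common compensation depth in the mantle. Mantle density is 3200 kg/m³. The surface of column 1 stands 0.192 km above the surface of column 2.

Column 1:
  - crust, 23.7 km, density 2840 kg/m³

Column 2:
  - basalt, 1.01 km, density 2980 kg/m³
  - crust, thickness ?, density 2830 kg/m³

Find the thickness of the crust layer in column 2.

20.8 km

Take the compensation level at the base of the deeper column (depth z_c below the surface of column 1) and equate Σ ρ_i t_i down to z_c; mantle fills any gap and the z_c terms cancel.
Column 1: 23.7×2840 + (z_c − 23.7)×3200
Column 2: 0.192×0 + 1.01×2980 + x×2830 + (z_c − 0.192 − 1.01 − x)×3200
The z_c×3200 term appears on both sides and cancels. Collect the known terms of each column as K = Σ(ρt)_known − 3200 × (depth of known layers): K_1 = 67308 − 3200×23.7 = −8532; K_2 = 3009.8 − 3200×(0.192 + 1.01) = −836.6.
Balance: K_1 = K_2 − x×(3200 − 2830), so x = (K_2 − K_1)/(3200 − 2830) = 7695.4/370 = 20.8 km.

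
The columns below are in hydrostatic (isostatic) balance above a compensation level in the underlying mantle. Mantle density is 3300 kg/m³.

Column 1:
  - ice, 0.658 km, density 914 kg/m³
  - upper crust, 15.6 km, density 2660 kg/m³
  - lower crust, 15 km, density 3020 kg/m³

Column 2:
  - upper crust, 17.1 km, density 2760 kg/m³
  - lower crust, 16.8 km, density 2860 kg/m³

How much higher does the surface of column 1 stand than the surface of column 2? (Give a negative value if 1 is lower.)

−0.264 km

For any compensation level in the mantle, the mantle terms cancel and isostasy reduces to e = (Σt_1 − Σt_2) − (Σ(ρt)_1 − Σ(ρt)_2) / ρ_m.
Σt_1 = 31.258 km; Σt_2 = 33.9 km; Σ(ρt)_1 = 87397.412; Σ(ρt)_2 = 95244 (in km·kg/m³).
e = (31.258 − 33.9) − (87397.412 − 95244) / 3300 = −0.264 km.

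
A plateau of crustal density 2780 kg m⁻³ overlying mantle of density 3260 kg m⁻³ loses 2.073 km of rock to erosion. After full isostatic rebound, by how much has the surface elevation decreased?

Rebound u = e ρ_c/ρ_m = 2.073 km × 2780/3260 = 1.768 km.
Net surface drop = e − u = 2.073 km − 1.768 km = e (ρ_m − ρ_c)/ρ_m = 0.305 km.

0.305 km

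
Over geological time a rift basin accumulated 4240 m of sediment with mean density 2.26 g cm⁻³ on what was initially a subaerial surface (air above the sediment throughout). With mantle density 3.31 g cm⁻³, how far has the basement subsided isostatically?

2890 m

Subaerial load: s = t ρ_sed / ρ_m = 4240 m × 2.26/3.31 = 2890 m.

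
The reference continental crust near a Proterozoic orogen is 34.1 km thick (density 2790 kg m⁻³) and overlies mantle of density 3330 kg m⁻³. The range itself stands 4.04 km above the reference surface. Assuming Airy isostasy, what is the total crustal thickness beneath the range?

Root depth r = h ρ_c / (ρ_m − ρ_c) = 4.04 km × 2790 / 540 = 20.87 km.
Total thickness = T + h + r = 34.1 km + 4.04 km + 20.87 km = 59 km.

59 km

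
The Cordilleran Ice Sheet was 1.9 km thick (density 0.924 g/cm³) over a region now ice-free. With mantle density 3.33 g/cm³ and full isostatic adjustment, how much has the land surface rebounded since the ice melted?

Removing the load lets mantle flow back in; uplift u satisfies ρ_ice t = ρ_m u.
u = t ρ_ice/ρ_m = 1.9 km × 0.924/3.33 = 0.527 km.

0.527 km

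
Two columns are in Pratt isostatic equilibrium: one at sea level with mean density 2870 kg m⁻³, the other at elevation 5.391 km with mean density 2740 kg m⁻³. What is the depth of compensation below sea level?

114 km

ρ_ref D = ρ (D + h) → D (ρ_ref − ρ) = ρ h.
D = ρ h/(ρ_ref − ρ) = 2740 × 5.391 km/(2870 − 2740) = 114 km.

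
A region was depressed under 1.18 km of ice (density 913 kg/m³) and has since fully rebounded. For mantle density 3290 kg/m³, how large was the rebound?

0.327 km

Removing the load lets mantle flow back in; uplift u satisfies ρ_ice t = ρ_m u.
u = t ρ_ice/ρ_m = 1.18 km × 913/3290 = 0.327 km.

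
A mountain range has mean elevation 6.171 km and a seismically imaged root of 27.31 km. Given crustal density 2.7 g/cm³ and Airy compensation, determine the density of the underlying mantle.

Airy balance: ρ_c h = (ρ_m − ρ_c) r → ρ_m = ρ_c (1 + h/r).
ρ_m = 2.7 × (1 + 6.171 km/27.31 km) = 3.31 g/cm³.

3.31 g/cm³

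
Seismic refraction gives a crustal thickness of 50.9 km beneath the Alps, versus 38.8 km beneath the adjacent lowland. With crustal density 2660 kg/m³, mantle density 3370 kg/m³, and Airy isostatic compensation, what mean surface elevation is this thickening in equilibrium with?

2.55 km

Excess crust Δ = 50.9 km − 38.8 km = 12.1 km, split between elevation h and root r with h + r = Δ.
Airy balance ρ_c h = (ρ_m − ρ_c) r gives r = h ρ_c/(ρ_m − ρ_c), so h (1 + ρ_c/(ρ_m − ρ_c)) = Δ, i.e. h = Δ (ρ_m − ρ_c)/ρ_m.
h = 12.1 km × 710/3370 = 2.55 km.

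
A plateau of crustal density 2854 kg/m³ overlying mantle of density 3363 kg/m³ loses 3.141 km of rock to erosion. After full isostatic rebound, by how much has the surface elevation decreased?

Rebound u = e ρ_c/ρ_m = 3.141 km × 2854/3363 = 2.666 km.
Net surface drop = e − u = 3.141 km − 2.666 km = e (ρ_m − ρ_c)/ρ_m = 0.475 km.

0.475 km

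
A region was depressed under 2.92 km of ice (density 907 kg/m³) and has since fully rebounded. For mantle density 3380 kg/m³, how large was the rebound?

0.784 km

Removing the load lets mantle flow back in; uplift u satisfies ρ_ice t = ρ_m u.
u = t ρ_ice/ρ_m = 2.92 km × 907/3380 = 0.784 km.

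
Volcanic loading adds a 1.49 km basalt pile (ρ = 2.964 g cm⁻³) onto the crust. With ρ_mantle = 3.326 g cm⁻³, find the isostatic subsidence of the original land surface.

Subaerial loading: s = t ρ_load / ρ_m.
s = 1.49 km × 2.964/3.326 = 1.33 km.

1.33 km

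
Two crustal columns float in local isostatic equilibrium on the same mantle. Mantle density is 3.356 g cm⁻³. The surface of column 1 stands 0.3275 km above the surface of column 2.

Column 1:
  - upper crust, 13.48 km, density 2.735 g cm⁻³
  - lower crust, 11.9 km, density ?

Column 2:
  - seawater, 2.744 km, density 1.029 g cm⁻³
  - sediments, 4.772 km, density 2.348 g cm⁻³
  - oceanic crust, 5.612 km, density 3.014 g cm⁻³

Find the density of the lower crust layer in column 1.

2.87 g cm⁻³

Take the compensation level at the base of the deeper column (depth z_c below the surface of column 1) and equate Σ ρ_i t_i down to z_c; mantle fills any gap and the z_c terms cancel.
Column 1: 13.48×2.735 + 11.9×ρ + (z_c − 25.38)×3.356
Column 2: 0.3275×0 + 2.744×1.029 + 4.772×2.348 + 5.612×3.014 + (z_c − 0.3275 − 13.128)×3.356
The z_c×3.356 term appears on both sides and cancels. Collect the known terms of each column as K = Σ(ρt)_known − 3.356 × (depth of known layers): K_1 = 36.8678 − 3.356×25.38 = −48.30748; K_2 = 30.9428 − 3.356×(0.3275 + 13.128) = −14.213858.
Balance: K_1 + 11.9×ρ = K_2, so ρ = (K_2 − K_1)/11.9 = 34.0936/11.9 = 2.87 g cm⁻³.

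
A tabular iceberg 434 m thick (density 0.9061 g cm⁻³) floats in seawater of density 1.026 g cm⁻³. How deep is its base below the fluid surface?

383 m

Draft d = t ρ_obj/ρ_fluid = 434 m × 0.9061/1.026 = 383 m.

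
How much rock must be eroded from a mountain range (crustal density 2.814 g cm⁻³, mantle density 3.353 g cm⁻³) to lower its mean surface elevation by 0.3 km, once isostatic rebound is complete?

1.87 km

Net drop Δ = e − u = e − e ρ_c/ρ_m = e (ρ_m − ρ_c)/ρ_m.
e = Δ ρ_m/(ρ_m − ρ_c) = 0.3 km × 3.353/0.539 = 1.87 km.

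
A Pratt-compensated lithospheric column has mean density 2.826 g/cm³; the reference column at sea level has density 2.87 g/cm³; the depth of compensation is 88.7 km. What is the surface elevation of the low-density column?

1.38 km

ρ_ref D = ρ (D + h) → h = D (ρ_ref − ρ)/ρ.
h = 88.7 km × (2.87 − 2.826)/2.826 = 1.38 km.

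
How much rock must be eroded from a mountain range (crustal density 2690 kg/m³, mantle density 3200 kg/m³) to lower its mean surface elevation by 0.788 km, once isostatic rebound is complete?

Net drop Δ = e − u = e − e ρ_c/ρ_m = e (ρ_m − ρ_c)/ρ_m.
e = Δ ρ_m/(ρ_m − ρ_c) = 0.788 km × 3200/510 = 4.94 km.

4.94 km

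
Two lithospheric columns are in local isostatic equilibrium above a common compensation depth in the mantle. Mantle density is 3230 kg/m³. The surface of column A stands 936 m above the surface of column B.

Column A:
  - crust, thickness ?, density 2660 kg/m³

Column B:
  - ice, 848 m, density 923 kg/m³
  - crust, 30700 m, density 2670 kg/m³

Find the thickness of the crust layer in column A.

38900 m

Take the compensation level at the base of the deeper column (depth z_c below the surface of column A) and equate Σ ρ_i t_i down to z_c; mantle fills any gap and the z_c terms cancel.
Column A: x×2660 + (z_c − 0 − x)×3230
Column B: 936×0 + 848×923 + 30700×2670 + (z_c − 936 − 31548)×3230
The z_c×3230 term appears on both sides and cancels. Collect the known terms of each column as K = Σ(ρt)_known − 3230 × (depth of known layers): K_A = 0 − 3230×0 = 0; K_B = 82751704 − 3230×(936 + 31548) = −22171616.
Balance: K_A − x×(3230 − 2660) = K_B, so x = (K_A − K_B)/(3230 − 2660) = 22171600/570 = 38900 m.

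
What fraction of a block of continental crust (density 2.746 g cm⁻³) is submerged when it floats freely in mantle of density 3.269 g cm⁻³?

Submerged fraction = ρ_obj/ρ_fluid = 2.746/3.269 = 0.84.

0.84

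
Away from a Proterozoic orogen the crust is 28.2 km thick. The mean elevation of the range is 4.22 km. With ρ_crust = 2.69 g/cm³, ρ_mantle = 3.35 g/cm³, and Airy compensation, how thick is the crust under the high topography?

49.6 km

Root depth r = h ρ_c / (ρ_m − ρ_c) = 4.22 km × 2.69 / 0.66 = 17.2 km.
Total thickness = T + h + r = 28.2 km + 4.22 km + 17.2 km = 49.6 km.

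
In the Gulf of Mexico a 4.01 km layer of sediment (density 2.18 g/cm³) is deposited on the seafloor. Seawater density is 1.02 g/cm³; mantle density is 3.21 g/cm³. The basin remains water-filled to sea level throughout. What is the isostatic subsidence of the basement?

2.12 km

Submarine loading: the sediment displaces seawater, and the subsidence is in turn flooded, so s (ρ_m − ρ_w) = t (ρ_sed − ρ_w).
s = 4.01 km × (2.18 − 1.02) / (3.21 − 1.02) = 2.12 km.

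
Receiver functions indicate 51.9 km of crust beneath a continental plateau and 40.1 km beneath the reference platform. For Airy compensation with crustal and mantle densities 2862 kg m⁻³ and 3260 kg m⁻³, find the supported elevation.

Excess crust Δ = 51.9 km − 40.1 km = 11.8 km, split between elevation h and root r with h + r = Δ.
Airy balance ρ_c h = (ρ_m − ρ_c) r gives r = h ρ_c/(ρ_m − ρ_c), so h (1 + ρ_c/(ρ_m − ρ_c)) = Δ, i.e. h = Δ (ρ_m − ρ_c)/ρ_m.
h = 11.8 km × 398/3260 = 1.44 km.

1.44 km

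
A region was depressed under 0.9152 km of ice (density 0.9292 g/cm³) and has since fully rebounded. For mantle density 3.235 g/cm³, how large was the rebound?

0.263 km

Removing the load lets mantle flow back in; uplift u satisfies ρ_ice t = ρ_m u.
u = t ρ_ice/ρ_m = 0.9152 km × 0.9292/3.235 = 0.263 km.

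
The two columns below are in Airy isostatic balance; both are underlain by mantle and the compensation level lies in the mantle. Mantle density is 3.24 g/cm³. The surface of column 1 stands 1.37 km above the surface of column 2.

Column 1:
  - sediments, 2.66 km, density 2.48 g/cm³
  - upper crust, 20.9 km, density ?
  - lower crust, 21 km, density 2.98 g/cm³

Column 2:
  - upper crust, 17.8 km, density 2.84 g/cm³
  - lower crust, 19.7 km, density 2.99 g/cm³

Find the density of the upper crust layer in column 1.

Take the compensation level at the base of the deeper column (depth z_c below the surface of column 1) and equate Σ ρ_i t_i down to z_c; mantle fills any gap and the z_c terms cancel.
Column 1: 2.66×2.48 + 20.9×ρ + 21×2.98 + (z_c − 44.56)×3.24
Column 2: 1.37×0 + 17.8×2.84 + 19.7×2.99 + (z_c − 1.37 − 37.5)×3.24
The z_c×3.24 term appears on both sides and cancels. Collect the known terms of each column as K = Σ(ρt)_known − 3.24 × (depth of known layers): K_1 = 69.1768 − 3.24×44.56 = −75.1976; K_2 = 109.455 − 3.24×(1.37 + 37.5) = −16.4838.
Balance: K_1 + 20.9×ρ = K_2, so ρ = (K_2 − K_1)/20.9 = 58.7138/20.9 = 2.81 g/cm³.

2.81 g/cm³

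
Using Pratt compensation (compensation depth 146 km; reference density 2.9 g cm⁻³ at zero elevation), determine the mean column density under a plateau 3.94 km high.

2.82 g cm⁻³

Pratt balance: ρ_ref D = ρ (D + h).
ρ = ρ_ref D/(D + h) = 2.9 × 146 km/(146 km + 3.94 km) = 2.82 g cm⁻³.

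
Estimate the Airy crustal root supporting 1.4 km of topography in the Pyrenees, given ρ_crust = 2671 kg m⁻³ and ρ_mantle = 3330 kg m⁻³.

5.67 km

Equating mass per unit area of the two columns: the weight of the topography is balanced by the buoyancy of the root, ρ_c h = (ρ_m − ρ_c) r.
r = h · ρ_c / (ρ_m − ρ_c) = 1.4 km × 2671 / (3330 − 2671) = 5.67 km.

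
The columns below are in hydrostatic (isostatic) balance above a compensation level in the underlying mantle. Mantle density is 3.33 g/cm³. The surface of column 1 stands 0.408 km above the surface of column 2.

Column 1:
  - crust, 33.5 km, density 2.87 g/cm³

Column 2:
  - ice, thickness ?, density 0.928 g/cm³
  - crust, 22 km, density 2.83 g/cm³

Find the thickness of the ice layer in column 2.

1.27 km

Take the compensation level at the base of the deeper column (depth z_c below the surface of column 1) and equate Σ ρ_i t_i down to z_c; mantle fills any gap and the z_c terms cancel.
Column 1: 33.5×2.87 + (z_c − 33.5)×3.33
Column 2: 0.408×0 + x×0.928 + 22×2.83 + (z_c − 0.408 − 22 − x)×3.33
The z_c×3.33 term appears on both sides and cancels. Collect the known terms of each column as K = Σ(ρt)_known − 3.33 × (depth of known layers): K_1 = 96.145 − 3.33×33.5 = −15.41; K_2 = 62.26 − 3.33×(0.408 + 22) = −12.35864.
Balance: K_1 = K_2 − x×(3.33 − 0.928), so x = (K_2 − K_1)/(3.33 − 0.928) = 3.05136/2.402 = 1.27 km.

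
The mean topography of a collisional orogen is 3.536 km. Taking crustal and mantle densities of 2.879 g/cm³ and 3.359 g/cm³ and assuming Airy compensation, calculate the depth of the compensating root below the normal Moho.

In Airy isostatic equilibrium: the weight of the topography is balanced by the buoyancy of the root, ρ_c h = (ρ_m − ρ_c) r.
r = h · ρ_c / (ρ_m − ρ_c) = 3.536 km × 2.879 / (3.359 − 2.879) = 21.2 km.

21.2 km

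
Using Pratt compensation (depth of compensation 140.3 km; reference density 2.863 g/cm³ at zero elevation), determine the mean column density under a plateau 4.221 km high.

Pratt balance: ρ_ref D = ρ (D + h).
ρ = ρ_ref D/(D + h) = 2.863 × 140.3 km/(140.3 km + 4.221 km) = 2.78 g/cm³.

2.78 g/cm³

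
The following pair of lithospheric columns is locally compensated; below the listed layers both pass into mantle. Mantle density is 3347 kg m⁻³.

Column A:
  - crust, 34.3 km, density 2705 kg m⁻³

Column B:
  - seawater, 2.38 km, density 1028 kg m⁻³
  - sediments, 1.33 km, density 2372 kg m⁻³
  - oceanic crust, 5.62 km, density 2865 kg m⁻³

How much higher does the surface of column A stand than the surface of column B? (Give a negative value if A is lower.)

3.73 km

For any compensation level in the mantle, the mantle terms cancel and isostasy reduces to e = (Σt_A − Σt_B) − (Σ(ρt)_A − Σ(ρt)_B) / ρ_m.
Σt_A = 34.3 km; Σt_B = 9.33 km; Σ(ρt)_A = 92781.5; Σ(ρt)_B = 21702.7 (in km·kg m⁻³).
e = (34.3 − 9.33) − (92781.5 − 21702.7) / 3347 = 3.73 km.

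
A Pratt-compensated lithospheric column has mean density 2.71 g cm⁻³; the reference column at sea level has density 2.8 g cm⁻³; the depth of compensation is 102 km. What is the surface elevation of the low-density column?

3.39 km

ρ_ref D = ρ (D + h) → h = D (ρ_ref − ρ)/ρ.
h = 102 km × (2.8 − 2.71)/2.71 = 3.39 km.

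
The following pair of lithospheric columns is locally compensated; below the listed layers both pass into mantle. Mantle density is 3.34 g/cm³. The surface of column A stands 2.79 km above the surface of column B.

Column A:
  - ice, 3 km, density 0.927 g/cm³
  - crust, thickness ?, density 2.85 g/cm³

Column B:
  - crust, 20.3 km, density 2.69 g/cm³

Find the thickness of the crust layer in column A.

Take the compensation level at the base of the deeper column (depth z_c below the surface of column A) and equate Σ ρ_i t_i down to z_c; mantle fills any gap and the z_c terms cancel.
Column A: 3×0.927 + x×2.85 + (z_c − 3 − x)×3.34
Column B: 2.79×0 + 20.3×2.69 + (z_c − 2.79 − 20.3)×3.34
The z_c×3.34 term appears on both sides and cancels. Collect the known terms of each column as K = Σ(ρt)_known − 3.34 × (depth of known layers): K_A = 2.781 − 3.34×3 = −7.239; K_B = 54.607 − 3.34×(2.79 + 20.3) = −22.5136.
Balance: K_A − x×(3.34 − 2.85) = K_B, so x = (K_A − K_B)/(3.34 − 2.85) = 15.2746/0.49 = 31.2 km.

31.2 km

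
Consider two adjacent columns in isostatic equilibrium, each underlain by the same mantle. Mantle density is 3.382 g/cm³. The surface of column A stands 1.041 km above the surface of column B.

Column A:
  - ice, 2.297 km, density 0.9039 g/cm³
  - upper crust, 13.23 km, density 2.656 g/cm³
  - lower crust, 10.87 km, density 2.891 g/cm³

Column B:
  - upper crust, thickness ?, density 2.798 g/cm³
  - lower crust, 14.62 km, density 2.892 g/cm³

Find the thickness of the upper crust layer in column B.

17 km

Take the compensation level at the base of the deeper column (depth z_c below the surface of column A) and equate Σ ρ_i t_i down to z_c; mantle fills any gap and the z_c terms cancel.
Column A: 2.297×0.9039 + 13.23×2.656 + 10.87×2.891 + (z_c − 26.397)×3.382
Column B: 1.041×0 + x×2.798 + 14.62×2.892 + (z_c − 1.041 − 14.62 − x)×3.382
The z_c×3.382 term appears on both sides and cancels. Collect the known terms of each column as K = Σ(ρt)_known − 3.382 × (depth of known layers): K_A = 68.6403083 − 3.382×26.397 = −20.6343457; K_B = 42.28104 − 3.382×(1.041 + 14.62) = −10.684462.
Balance: K_A = K_B − x×(3.382 − 2.798), so x = (K_B − K_A)/(3.382 − 2.798) = 9.94988/0.584 = 17 km.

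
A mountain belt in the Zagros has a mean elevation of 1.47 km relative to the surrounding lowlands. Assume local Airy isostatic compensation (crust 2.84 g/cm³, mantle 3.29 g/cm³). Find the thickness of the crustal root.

In Airy isostatic equilibrium: the weight of the topography is balanced by the buoyancy of the root, ρ_c h = (ρ_m − ρ_c) r.
r = h · ρ_c / (ρ_m − ρ_c) = 1.47 km × 2.84 / (3.29 − 2.84) = 9.28 km.

9.28 km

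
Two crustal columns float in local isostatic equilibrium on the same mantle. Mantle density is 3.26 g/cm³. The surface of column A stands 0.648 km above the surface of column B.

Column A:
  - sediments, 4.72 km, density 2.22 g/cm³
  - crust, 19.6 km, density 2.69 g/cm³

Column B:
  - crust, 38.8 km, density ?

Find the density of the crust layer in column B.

Take the compensation level at the base of the deeper column (depth z_c below the surface of column A) and equate Σ ρ_i t_i down to z_c; mantle fills any gap and the z_c terms cancel.
Column A: 4.72×2.22 + 19.6×2.69 + (z_c − 24.32)×3.26
Column B: 0.648×0 + 38.8×ρ + (z_c − 0.648 − 38.8)×3.26
The z_c×3.26 term appears on both sides and cancels. Collect the known terms of each column as K = Σ(ρt)_known − 3.26 × (depth of known layers): K_A = 63.2024 − 3.26×24.32 = −16.0808; K_B = 0 − 3.26×(0.648 + 38.8) = −128.60048.
Balance: K_A = K_B + 38.8×ρ, so ρ = (K_A − K_B)/38.8 = 112.52/38.8 = 2.9 g/cm³.

2.9 g/cm³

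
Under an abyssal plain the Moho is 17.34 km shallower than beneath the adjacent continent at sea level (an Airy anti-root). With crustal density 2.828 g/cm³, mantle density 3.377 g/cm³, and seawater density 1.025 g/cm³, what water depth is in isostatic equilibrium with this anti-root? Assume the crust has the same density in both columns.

5.28 km

Replacing a thickness d of crust by seawater at the top must be balanced by replacing crust with mantle at the base: d (ρ_c − ρ_w) = a (ρ_m − ρ_c).
d = a (ρ_m − ρ_c)/(ρ_c − ρ_w) = 17.34 km × 0.549/1.803 = 5.28 km.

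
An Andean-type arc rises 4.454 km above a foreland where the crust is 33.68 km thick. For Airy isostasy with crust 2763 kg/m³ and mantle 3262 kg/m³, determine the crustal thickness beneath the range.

Root depth r = h ρ_c / (ρ_m − ρ_c) = 4.454 km × 2763 / 499 = 24.66 km.
Total thickness = T + h + r = 33.68 km + 4.454 km + 24.66 km = 62.8 km.

62.8 km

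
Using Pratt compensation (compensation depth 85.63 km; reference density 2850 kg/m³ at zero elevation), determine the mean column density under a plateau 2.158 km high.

2780 kg/m³

Pratt balance: ρ_ref D = ρ (D + h).
ρ = ρ_ref D/(D + h) = 2850 × 85.63 km/(85.63 km + 2.158 km) = 2780 kg/m³.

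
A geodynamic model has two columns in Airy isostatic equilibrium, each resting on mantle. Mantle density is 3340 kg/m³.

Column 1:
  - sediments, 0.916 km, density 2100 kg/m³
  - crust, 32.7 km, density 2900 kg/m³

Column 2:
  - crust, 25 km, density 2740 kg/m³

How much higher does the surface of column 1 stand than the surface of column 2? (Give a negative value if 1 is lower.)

For any compensation level in the mantle, the mantle terms cancel and isostasy reduces to e = (Σt_1 − Σt_2) − (Σ(ρt)_1 − Σ(ρt)_2) / ρ_m.
Σt_1 = 33.616 km; Σt_2 = 25 km; Σ(ρt)_1 = 96753.6; Σ(ρt)_2 = 68500 (in km·kg/m³).
e = (33.616 − 25) − (96753.6 − 68500) / 3340 = 0.157 km.

0.157 km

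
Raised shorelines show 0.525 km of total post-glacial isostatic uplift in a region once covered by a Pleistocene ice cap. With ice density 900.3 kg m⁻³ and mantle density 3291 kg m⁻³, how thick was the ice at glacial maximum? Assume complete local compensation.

u = t ρ_ice/ρ_m → t = u ρ_m/ρ_ice = 0.525 km × 3291/900.3 = 1.92 km.

1.92 km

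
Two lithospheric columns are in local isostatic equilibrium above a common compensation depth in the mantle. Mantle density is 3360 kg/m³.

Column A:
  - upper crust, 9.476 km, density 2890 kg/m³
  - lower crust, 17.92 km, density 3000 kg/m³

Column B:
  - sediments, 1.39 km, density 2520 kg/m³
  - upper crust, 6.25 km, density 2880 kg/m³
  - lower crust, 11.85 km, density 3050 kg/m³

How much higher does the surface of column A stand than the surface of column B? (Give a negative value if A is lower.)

0.912 km

For any compensation level in the mantle, the mantle terms cancel and isostasy reduces to e = (Σt_A − Σt_B) − (Σ(ρt)_A − Σ(ρt)_B) / ρ_m.
Σt_A = 27.396 km; Σt_B = 19.49 km; Σ(ρt)_A = 81145.64; Σ(ρt)_B = 57645.3 (in km·kg/m³).
e = (27.396 − 19.49) − (81145.64 − 57645.3) / 3360 = 0.912 km.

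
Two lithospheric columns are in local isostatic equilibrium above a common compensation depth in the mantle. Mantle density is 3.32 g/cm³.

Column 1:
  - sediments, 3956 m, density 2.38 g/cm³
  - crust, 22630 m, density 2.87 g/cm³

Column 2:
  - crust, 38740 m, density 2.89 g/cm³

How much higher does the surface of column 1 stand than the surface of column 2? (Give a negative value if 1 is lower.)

−830 m

For any compensation level in the mantle, the mantle terms cancel and isostasy reduces to e = (Σt_1 − Σt_2) − (Σ(ρt)_1 − Σ(ρt)_2) / ρ_m.
Σt_1 = 26586 m; Σt_2 = 38740 m; Σ(ρt)_1 = 74363.38; Σ(ρt)_2 = 111958.6 (in m·g/cm³).
e = (26586 − 38740) − (74363.38 − 111958.6) / 3.32 = −830 m.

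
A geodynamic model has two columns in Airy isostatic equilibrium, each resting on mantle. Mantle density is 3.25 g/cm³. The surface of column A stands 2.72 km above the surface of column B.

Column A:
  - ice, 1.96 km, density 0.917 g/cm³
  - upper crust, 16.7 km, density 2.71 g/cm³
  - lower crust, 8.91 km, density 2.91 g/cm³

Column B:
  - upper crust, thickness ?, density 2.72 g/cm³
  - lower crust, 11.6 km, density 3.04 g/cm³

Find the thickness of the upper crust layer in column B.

10.1 km

Take the compensation level at the base of the deeper column (depth z_c below the surface of column A) and equate Σ ρ_i t_i down to z_c; mantle fills any gap and the z_c terms cancel.
Column A: 1.96×0.917 + 16.7×2.71 + 8.91×2.91 + (z_c − 27.57)×3.25
Column B: 2.72×0 + x×2.72 + 11.6×3.04 + (z_c − 2.72 − 11.6 − x)×3.25
The z_c×3.25 term appears on both sides and cancels. Collect the known terms of each column as K = Σ(ρt)_known − 3.25 × (depth of known layers): K_A = 72.98242 − 3.25×27.57 = −16.62008; K_B = 35.264 − 3.25×(2.72 + 11.6) = −11.276.
Balance: K_A = K_B − x×(3.25 − 2.72), so x = (K_B − K_A)/(3.25 − 2.72) = 5.34408/0.53 = 10.1 km.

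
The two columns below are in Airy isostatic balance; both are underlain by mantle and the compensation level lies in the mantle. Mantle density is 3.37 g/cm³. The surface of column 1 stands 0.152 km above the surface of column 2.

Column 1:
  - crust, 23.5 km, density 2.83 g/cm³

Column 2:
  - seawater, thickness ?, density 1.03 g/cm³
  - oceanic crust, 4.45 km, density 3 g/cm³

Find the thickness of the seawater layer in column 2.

4.5 km

Take the compensation level at the base of the deeper column (depth z_c below the surface of column 1) and equate Σ ρ_i t_i down to z_c; mantle fills any gap and the z_c terms cancel.
Column 1: 23.5×2.83 + (z_c − 23.5)×3.37
Column 2: 0.152×0 + x×1.03 + 4.45×3 + (z_c − 0.152 − 4.45 − x)×3.37
The z_c×3.37 term appears on both sides and cancels. Collect the known terms of each column as K = Σ(ρt)_known − 3.37 × (depth of known layers): K_1 = 66.505 − 3.37×23.5 = −12.69; K_2 = 13.35 − 3.37×(0.152 + 4.45) = −2.15874.
Balance: K_1 = K_2 − x×(3.37 − 1.03), so x = (K_2 − K_1)/(3.37 − 1.03) = 10.5313/2.34 = 4.5 km.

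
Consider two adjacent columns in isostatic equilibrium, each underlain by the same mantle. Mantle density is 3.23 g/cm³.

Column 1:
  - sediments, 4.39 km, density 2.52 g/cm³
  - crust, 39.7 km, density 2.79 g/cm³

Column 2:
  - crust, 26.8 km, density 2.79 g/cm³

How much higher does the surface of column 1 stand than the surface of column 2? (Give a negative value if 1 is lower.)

For any compensation level in the mantle, the mantle terms cancel and isostasy reduces to e = (Σt_1 − Σt_2) − (Σ(ρt)_1 − Σ(ρt)_2) / ρ_m.
Σt_1 = 44.09 km; Σt_2 = 26.8 km; Σ(ρt)_1 = 121.8258; Σ(ρt)_2 = 74.772 (in km·g/cm³).
e = (44.09 − 26.8) − (121.8258 − 74.772) / 3.23 = 2.72 km.

2.72 km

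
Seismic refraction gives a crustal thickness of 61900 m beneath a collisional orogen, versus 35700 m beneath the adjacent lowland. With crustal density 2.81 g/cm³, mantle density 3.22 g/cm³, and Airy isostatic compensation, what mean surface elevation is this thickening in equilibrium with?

Excess crust Δ = 61900 m − 35700 m = 26200 m, split between elevation h and root r with h + r = Δ.
Airy balance ρ_c h = (ρ_m − ρ_c) r gives r = h ρ_c/(ρ_m − ρ_c), so h (1 + ρ_c/(ρ_m − ρ_c)) = Δ, i.e. h = Δ (ρ_m − ρ_c)/ρ_m.
h = 26200 m × 0.41/3.22 = 3340 m.

3340 m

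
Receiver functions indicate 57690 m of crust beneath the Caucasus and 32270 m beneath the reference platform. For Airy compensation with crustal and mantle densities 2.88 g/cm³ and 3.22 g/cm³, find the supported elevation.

2680 m

Excess crust Δ = 57690 m − 32270 m = 25420 m, split between elevation h and root r with h + r = Δ.
Airy balance ρ_c h = (ρ_m − ρ_c) r gives r = h ρ_c/(ρ_m − ρ_c), so h (1 + ρ_c/(ρ_m − ρ_c)) = Δ, i.e. h = Δ (ρ_m − ρ_c)/ρ_m.
h = 25420 m × 0.34/3.22 = 2680 m.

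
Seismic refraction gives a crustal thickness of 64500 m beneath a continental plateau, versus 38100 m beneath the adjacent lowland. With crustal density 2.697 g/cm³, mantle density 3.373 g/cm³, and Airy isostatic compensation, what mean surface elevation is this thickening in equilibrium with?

5290 m

Excess crust Δ = 64500 m − 38100 m = 26400 m, split between elevation h and root r with h + r = Δ.
Airy balance ρ_c h = (ρ_m − ρ_c) r gives r = h ρ_c/(ρ_m − ρ_c), so h (1 + ρ_c/(ρ_m − ρ_c)) = Δ, i.e. h = Δ (ρ_m − ρ_c)/ρ_m.
h = 26400 m × 0.676/3.373 = 5290 m.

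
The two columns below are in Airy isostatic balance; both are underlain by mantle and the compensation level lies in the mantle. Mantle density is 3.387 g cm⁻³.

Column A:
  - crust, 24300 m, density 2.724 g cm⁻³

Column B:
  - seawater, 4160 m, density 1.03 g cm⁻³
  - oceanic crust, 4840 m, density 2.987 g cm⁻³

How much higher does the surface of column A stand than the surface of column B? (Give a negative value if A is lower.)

For any compensation level in the mantle, the mantle terms cancel and isostasy reduces to e = (Σt_A − Σt_B) − (Σ(ρt)_A − Σ(ρt)_B) / ρ_m.
Σt_A = 24300 m; Σt_B = 9000 m; Σ(ρt)_A = 66193.2; Σ(ρt)_B = 18741.88 (in m·g cm⁻³).
e = (24300 − 9000) − (66193.2 − 18741.88) / 3.387 = 1290 m.

1290 m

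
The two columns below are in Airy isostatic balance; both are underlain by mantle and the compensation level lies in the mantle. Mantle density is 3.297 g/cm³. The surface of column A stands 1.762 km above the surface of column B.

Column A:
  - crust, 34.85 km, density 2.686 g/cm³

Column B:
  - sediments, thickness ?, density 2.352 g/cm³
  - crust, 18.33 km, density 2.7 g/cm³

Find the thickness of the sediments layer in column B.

Take the compensation level at the base of the deeper column (depth z_c below the surface of column A) and equate Σ ρ_i t_i down to z_c; mantle fills any gap and the z_c terms cancel.
Column A: 34.85×2.686 + (z_c − 34.85)×3.297
Column B: 1.762×0 + x×2.352 + 18.33×2.7 + (z_c − 1.762 − 18.33 − x)×3.297
The z_c×3.297 term appears on both sides and cancels. Collect the known terms of each column as K = Σ(ρt)_known − 3.297 × (depth of known layers): K_A = 93.6071 − 3.297×34.85 = −21.29335; K_B = 49.491 − 3.297×(1.762 + 18.33) = −16.752324.
Balance: K_A = K_B − x×(3.297 − 2.352), so x = (K_B − K_A)/(3.297 − 2.352) = 4.54103/0.945 = 4.81 km.

4.81 km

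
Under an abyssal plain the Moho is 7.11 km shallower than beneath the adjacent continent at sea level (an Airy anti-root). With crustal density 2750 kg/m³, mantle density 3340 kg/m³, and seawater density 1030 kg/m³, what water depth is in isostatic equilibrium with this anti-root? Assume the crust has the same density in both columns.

2.44 km

Replacing a thickness d of crust by seawater at the top must be balanced by replacing crust with mantle at the base: d (ρ_c − ρ_w) = a (ρ_m − ρ_c).
d = a (ρ_m − ρ_c)/(ρ_c − ρ_w) = 7.11 km × 590/1720 = 2.44 km.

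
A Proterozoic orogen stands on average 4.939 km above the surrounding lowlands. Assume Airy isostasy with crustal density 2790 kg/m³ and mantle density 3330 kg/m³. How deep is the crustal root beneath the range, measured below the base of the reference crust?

Balancing pressure at the compensation depth: the weight of the topography is balanced by the buoyancy of the root, ρ_c h = (ρ_m − ρ_c) r.
r = h · ρ_c / (ρ_m − ρ_c) = 4.939 km × 2790 / (3330 − 2790) = 25.5 km.

25.5 km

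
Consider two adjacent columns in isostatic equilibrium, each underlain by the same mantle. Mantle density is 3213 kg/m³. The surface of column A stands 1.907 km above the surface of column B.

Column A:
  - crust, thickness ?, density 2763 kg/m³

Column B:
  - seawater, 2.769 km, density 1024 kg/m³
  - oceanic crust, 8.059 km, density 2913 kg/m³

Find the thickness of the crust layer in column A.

Take the compensation level at the base of the deeper column (depth z_c below the surface of column A) and equate Σ ρ_i t_i down to z_c; mantle fills any gap and the z_c terms cancel.
Column A: x×2763 + (z_c − 0 − x)×3213
Column B: 1.907×0 + 2.769×1024 + 8.059×2913 + (z_c − 1.907 − 10.828)×3213
The z_c×3213 term appears on both sides and cancels. Collect the known terms of each column as K = Σ(ρt)_known − 3213 × (depth of known layers): K_A = 0 − 3213×0 = 0; K_B = 26311.323 − 3213×(1.907 + 10.828) = −14606.232.
Balance: K_A − x×(3213 − 2763) = K_B, so x = (K_A − K_B)/(3213 − 2763) = 14606.2/450 = 32.5 km.

32.5 km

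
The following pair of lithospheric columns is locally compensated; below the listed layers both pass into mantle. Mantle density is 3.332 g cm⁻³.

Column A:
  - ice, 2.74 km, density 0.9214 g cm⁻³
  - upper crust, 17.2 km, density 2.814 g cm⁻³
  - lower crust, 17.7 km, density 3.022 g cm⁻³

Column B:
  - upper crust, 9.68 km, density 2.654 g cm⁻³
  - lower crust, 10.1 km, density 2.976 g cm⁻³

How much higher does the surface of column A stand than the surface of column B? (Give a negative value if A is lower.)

For any compensation level in the mantle, the mantle terms cancel and isostasy reduces to e = (Σt_A − Σt_B) − (Σ(ρt)_A − Σ(ρt)_B) / ρ_m.
Σt_A = 37.64 km; Σt_B = 19.78 km; Σ(ρt)_A = 104.414836; Σ(ρt)_B = 55.74832 (in km·g cm⁻³).
e = (37.64 − 19.78) − (104.414836 − 55.74832) / 3.332 = 3.25 km.

3.25 km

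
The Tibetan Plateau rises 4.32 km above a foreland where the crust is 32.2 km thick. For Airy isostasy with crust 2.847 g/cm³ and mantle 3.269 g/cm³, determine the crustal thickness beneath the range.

Root depth r = h ρ_c / (ρ_m − ρ_c) = 4.32 km × 2.847 / 0.422 = 29.14 km.
Total thickness = T + h + r = 32.2 km + 4.32 km + 29.14 km = 65.7 km.

65.7 km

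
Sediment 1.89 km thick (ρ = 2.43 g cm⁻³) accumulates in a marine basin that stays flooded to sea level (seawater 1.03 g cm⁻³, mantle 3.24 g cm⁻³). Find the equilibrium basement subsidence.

1.2 km

Submarine loading: the sediment displaces seawater, and the subsidence is in turn flooded, so s (ρ_m − ρ_w) = t (ρ_sed − ρ_w).
s = 1.89 km × (2.43 − 1.03) / (3.24 − 1.03) = 1.2 km.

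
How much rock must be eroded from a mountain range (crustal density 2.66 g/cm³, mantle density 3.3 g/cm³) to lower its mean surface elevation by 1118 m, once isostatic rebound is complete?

5760 m

Net drop Δ = e − u = e − e ρ_c/ρ_m = e (ρ_m − ρ_c)/ρ_m.
e = Δ ρ_m/(ρ_m − ρ_c) = 1118 m × 3.3/0.64 = 5760 m.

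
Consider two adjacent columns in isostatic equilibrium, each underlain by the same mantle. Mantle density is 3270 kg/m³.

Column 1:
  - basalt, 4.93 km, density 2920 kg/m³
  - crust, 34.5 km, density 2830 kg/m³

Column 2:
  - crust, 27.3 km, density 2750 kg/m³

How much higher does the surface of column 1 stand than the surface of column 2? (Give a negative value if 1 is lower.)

0.829 km

For any compensation level in the mantle, the mantle terms cancel and isostasy reduces to e = (Σt_1 − Σt_2) − (Σ(ρt)_1 − Σ(ρt)_2) / ρ_m.
Σt_1 = 39.43 km; Σt_2 = 27.3 km; Σ(ρt)_1 = 112030.6; Σ(ρt)_2 = 75075 (in km·kg/m³).
e = (39.43 − 27.3) − (112030.6 − 75075) / 3270 = 0.829 km.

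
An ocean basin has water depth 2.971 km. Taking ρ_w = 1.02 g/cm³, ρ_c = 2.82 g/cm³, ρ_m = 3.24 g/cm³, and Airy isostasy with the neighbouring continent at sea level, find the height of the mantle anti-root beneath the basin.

Balancing pressure at the compensation depth: replacing crust with seawater at the top is compensated by replacing crust with mantle at the base: d (ρ_c − ρ_w) = a (ρ_m − ρ_c).
a = d (ρ_c − ρ_w)/(ρ_m − ρ_c) = 2.971 km × 1.8/0.42 = 12.7 km.

12.7 km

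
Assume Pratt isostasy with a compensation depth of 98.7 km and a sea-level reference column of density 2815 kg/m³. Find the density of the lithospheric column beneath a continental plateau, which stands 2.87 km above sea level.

Pratt balance: ρ_ref D = ρ (D + h).
ρ = ρ_ref D/(D + h) = 2815 × 98.7 km/(98.7 km + 2.87 km) = 2740 kg/m³.

2740 kg/m³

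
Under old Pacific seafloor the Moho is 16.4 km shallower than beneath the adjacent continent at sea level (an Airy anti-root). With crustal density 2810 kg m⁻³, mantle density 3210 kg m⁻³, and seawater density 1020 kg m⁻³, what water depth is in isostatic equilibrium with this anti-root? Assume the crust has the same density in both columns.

3.66 km

Replacing a thickness d of crust by seawater at the top must be balanced by replacing crust with mantle at the base: d (ρ_c − ρ_w) = a (ρ_m − ρ_c).
d = a (ρ_m − ρ_c)/(ρ_c − ρ_w) = 16.4 km × 400/1790 = 3.66 km.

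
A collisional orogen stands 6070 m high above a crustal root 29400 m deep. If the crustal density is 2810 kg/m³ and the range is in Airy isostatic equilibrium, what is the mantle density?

3390 kg/m³

Airy balance: ρ_c h = (ρ_m − ρ_c) r → ρ_m = ρ_c (1 + h/r).
ρ_m = 2810 × (1 + 6070 m/29400 m) = 3390 kg/m³.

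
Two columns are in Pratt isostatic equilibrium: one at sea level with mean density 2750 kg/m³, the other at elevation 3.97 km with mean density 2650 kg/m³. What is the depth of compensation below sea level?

ρ_ref D = ρ (D + h) → D (ρ_ref − ρ) = ρ h.
D = ρ h/(ρ_ref − ρ) = 2650 × 3.97 km/(2750 − 2650) = 105 km.

105 km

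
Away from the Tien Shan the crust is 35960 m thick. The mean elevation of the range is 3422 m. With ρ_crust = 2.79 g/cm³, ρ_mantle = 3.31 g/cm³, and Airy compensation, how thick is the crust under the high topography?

Root depth r = h ρ_c / (ρ_m − ρ_c) = 3422 m × 2.79 / 0.52 = 18360 m.
Total thickness = T + h + r = 35960 m + 3422 m + 18360 m = 57700 m.

57700 m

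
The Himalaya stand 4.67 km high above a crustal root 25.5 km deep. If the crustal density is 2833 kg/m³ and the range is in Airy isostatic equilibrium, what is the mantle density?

3350 kg/m³

Airy balance: ρ_c h = (ρ_m − ρ_c) r → ρ_m = ρ_c (1 + h/r).
ρ_m = 2833 × (1 + 4.67 km/25.5 km) = 3350 kg/m³.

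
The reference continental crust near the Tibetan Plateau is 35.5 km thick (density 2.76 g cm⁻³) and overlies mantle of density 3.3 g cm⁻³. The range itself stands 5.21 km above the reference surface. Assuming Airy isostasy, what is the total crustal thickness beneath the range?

Root depth r = h ρ_c / (ρ_m − ρ_c) = 5.21 km × 2.76 / 0.54 = 26.63 km.
Total thickness = T + h + r = 35.5 km + 5.21 km + 26.63 km = 67.3 km.

67.3 km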